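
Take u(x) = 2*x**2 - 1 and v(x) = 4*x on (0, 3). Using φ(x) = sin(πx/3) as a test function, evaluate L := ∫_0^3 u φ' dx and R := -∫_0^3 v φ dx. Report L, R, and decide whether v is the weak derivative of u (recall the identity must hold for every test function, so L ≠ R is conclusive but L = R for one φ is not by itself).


LHS = -36/π, RHS = -36/π. Yes, v = u' weakly.

u(x) = 2*x**2 - 1, classical derivative u'(x) = 4*x.
φ(x) = sin(πx/3), so φ'(x) = π*cos(π*x/3)/3.
Note φ(0) = φ(3) = 0, so the boundary term u·φ vanishes.
LHS = ∫_0^3 u(x) φ'(x) dx = ∫_0^3 (2*π*x^2*cos(π*x/3)/3 - π*cos(π*x/3)/3) dx. Term by term:
  ∫_0^3 -π*cos(π*x/3)/3 dx = 0;  ∫_0^3 2*π*x^2*cos(π*x/3)/3 dx = -36/π.
Sum: 0 − 36/π = -36/π.
So LHS = -36/π.
∫_0^3 v(x) φ(x) dx = ∫_0^3 (4*x*sin(π*x/3)) dx. Term by term:
  ∫_0^3 4*x*sin(π*x/3) dx = 36/π.
So RHS = -∫_0^3 v(x) φ(x) dx = -36/π.
LHS = RHS, so the identity holds for this test φ.
Moreover u is smooth here and v(x) = u'(x) = 4*x pointwise, so the identity holds for every test function. Hence v is the weak derivative of u.


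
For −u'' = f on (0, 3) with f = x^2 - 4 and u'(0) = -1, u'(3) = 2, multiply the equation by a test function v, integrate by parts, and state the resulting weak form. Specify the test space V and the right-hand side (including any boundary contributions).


V = H^1(0, 3) (v unrestricted at boundary; u is determined up to an additive constant); weak form: ∫_0^3 u'v' dx = ∫_0^3 (x^2 - 4) v dx + 2·v(3) + v(0) for all v ∈ V.

Multiply both sides by a test function v and integrate from 0 to 3:
  ∫_0^3 −u''(x) v(x) dx = ∫_0^3 f(x) v(x) dx.
Integrate the LHS by parts once:
  ∫_0^3 −u'' v dx = −[u'(x) v(x)]_0^3 + ∫_0^3 u'(x) v'(x) dx.
Thus ∫_0^3 u'(x) v'(x) dx = ∫_0^3 f(x) v(x) dx + [u'(x) v(x)]_0^3.
Choose V so that boundary terms are either known or forced to vanish.
u has inhomogeneous Neumann u'(0) = -1, u'(3) = 2. [u' v]_0^3 = (2)·v(3) − (-1)·v(0) = 2·v(3) + v(0). Take V = H^1(0, 3); boundary term becomes part of RHS.
Weak formulation: find u (satisfying any essential BC) such that ∫_0^3 u'(x) v'(x) dx = ∫_0^3 f v dx + 2·v(3) + v(0) for all v ∈ V (Neumann data are natural BCs: they enter the RHS as boundary terms).
Substituting f(x) = x^2 - 4, the right-hand side is ∫_0^3 (x^2 - 4) v dx + 2·v(3) + v(0).
Compatibility check (pure Neumann): taking v ≡ 1 ∈ V gives 0 = ∫_0^3 f dx + (2) − (-1), i.e. ∫_0^3 f dx must equal u'(0) − u'(3) = -3. Indeed ∫_0^3 (x^2 - 4) dx = -3, so the data are compatible. The solution is then unique only up to an additive constant (fix it e.g. by requiring ∫_0^3 u dx = 0).


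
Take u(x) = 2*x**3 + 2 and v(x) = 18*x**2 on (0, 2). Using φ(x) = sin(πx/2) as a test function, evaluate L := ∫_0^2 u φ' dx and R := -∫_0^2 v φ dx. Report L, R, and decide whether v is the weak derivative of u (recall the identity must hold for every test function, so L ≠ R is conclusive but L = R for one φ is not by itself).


LHS = -48/π + 192/π^3, RHS = -144/π + 576/π^3. No, v is not the weak derivative of u.

u(x) = 2*x**3 + 2, classical derivative u'(x) = 6*x**2.
φ(x) = sin(πx/2), so φ'(x) = π*cos(π*x/2)/2.
Note φ(0) = φ(2) = 0, so the boundary term u·φ vanishes.
LHS = ∫_0^2 u(x) φ'(x) dx = ∫_0^2 (π*x^3*cos(π*x/2) + π*cos(π*x/2)) dx. Term by term:
  ∫_0^2 π*cos(π*x/2) dx = 0;  ∫_0^2 π*x^3*cos(π*x/2) dx = -48/π + 192/π^3.
Sum: 0 + -48/π + 192/π^3 = -48/π + 192/π^3.
So LHS = -48/π + 192/π^3.
∫_0^2 v(x) φ(x) dx = ∫_0^2 (18*x^2*sin(π*x/2)) dx. Term by term:
  ∫_0^2 18*x^2*sin(π*x/2) dx = -576/π^3 + 144/π.
So RHS = -∫_0^2 v(x) φ(x) dx = -144/π + 576/π^3.
LHS − RHS = -384/π^3 + 96/π ≠ 0, so the identity fails.
(For a valid weak derivative the identity must hold for EVERY test function, in particular this one. The failure shows v is NOT the weak derivative of u.)
Correct weak derivative would be u'(x) = 6*x**2.


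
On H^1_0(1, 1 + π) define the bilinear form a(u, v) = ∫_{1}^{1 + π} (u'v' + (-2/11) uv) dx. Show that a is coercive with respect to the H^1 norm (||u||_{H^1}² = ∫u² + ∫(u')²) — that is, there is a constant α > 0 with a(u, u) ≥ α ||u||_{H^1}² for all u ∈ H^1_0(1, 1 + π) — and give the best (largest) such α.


α = 9/22

Coercivity of a(·,·) on H^1_0(1, 1 + π) means a(u, u) ≥ α ||u||_{H^1}² for every u ∈ H^1_0.
The interval has length L = π, and Poincaré/coercivity depend only on L. Here a(u, u) = ∫(u')² + (-2/11)·∫u².
Here c = -2/11 < 0 with |c| < (π/L)² = 1, so coercivity still holds. The condition a(u,u) ≥ α||u||_{H^1}² reads (1−α)∫(u')² ≥ (α−c)∫u². Any admissible α is ≤ 1 (rapidly oscillating u have ∫u²/∫(u')² → 0), and α = 1 would force 0 ≥ (1−c)∫u², impossible since c < 1; so 1−α > 0. By the sharp Poincaré inequality on H^1_0 of an interval of length L, ∫(u')² ≥ (π/L)²∫u² with equality for the first sine mode sin(π(x−x₀)/L) (x₀ the left endpoint), so the inequality holds for all u iff (1−α)(π/L)² ≥ α − c, i.e. α ≤ ((π/L)² + c)/((π/L)² + 1) = (1 + c(L/π)²)/(1 + (L/π)²). (Direct route, valid since c ≤ 0: Poincaré gives c∫u² ≥ c(L/π)²∫(u')², so a(u,u) ≥ (1 + c(L/π)²)∫(u')², while ||u||_{H^1}² ≤ (1 + (L/π)²)∫(u')²; dividing yields the same α.) With (π/L)² = 1 and c = -2/11, the largest admissible constant is α = ((π/L)² + c)/((π/L)² + 1).
Simplifying, α = 9/22.


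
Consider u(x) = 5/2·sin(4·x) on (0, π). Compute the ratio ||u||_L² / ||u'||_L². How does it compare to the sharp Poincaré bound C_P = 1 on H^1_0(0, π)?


||u||_L² / ||u'||_L² = 1/4 < C_P = 1.

u(x) = 5/2·sin(4·x), so u'(x) = 10*cos(4*x).
Writing u(x) = A·sin(kπx/L) with A = 5/2 and k = 4, use ∫_0^L sin²(kπx/L) dx = L/2 and ∫_0^L cos²(kπx/L) dx = L/2.
u² = 25/4·sin²(4·x) and (u')² = 100·cos²(4·x), and each of sin², cos² integrates to L/2 = π/2 over (0, π).
∫_0^π u² dx = 25*π/8, so ||u||_L² = 5*sqrt(2)*sqrt(π)/4.
∫_0^π (u')² dx = 50*π, so ||u'||_L² = 5*sqrt(2)*sqrt(π).
Ratio ||u||_L² / ||u'||_L² = 1/4.
Sharp Poincaré constant on H^1_0(0, π) is C_P = L/π = 1, achieved by sin(x).
This is the k = 4 harmonic; the ratio L/(kπ) is strictly less than C_P = L/π, consistent with the sharp inequality ||u||_L² ≤ C_P ||u'||_L².


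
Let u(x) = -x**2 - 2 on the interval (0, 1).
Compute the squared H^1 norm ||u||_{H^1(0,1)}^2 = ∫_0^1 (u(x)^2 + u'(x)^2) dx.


||u||_{H^1}^2 = 103/15

The H^1 norm (squared) on an interval (0, L) is
  ||u||_{H^1}^2 = ∫_0^L u(x)^2 dx + ∫_0^L u'(x)^2 dx.
Compute u'(x) = -2*x.
Then u(x)^2 = x**4 + 4*x**2 + 4 and u'(x)^2 = 4*x**2.
Integrate each monomial from 0 to 1 using ∫_0^1 c·x^n dx = c·1^(n+1)/(n+1):
  ∫_0^1 u(x)^2 dx = ∫_0^1 (x^4 + 4*x^2 + 4) dx. Term by term:
    ∫_0^1 x^4 dx = 1/5;  ∫_0^1 4*x^2 dx = 4/3;  ∫_0^1 4 dx = 4.
  Sum: 1/5 + 4/3 + 4 = 83/15.
  ∫_0^1 u'(x)^2 dx = ∫_0^1 (4*x^2) dx. Term by term:
    ∫_0^1 4*x^2 dx = 4/3.
Adding: ||u||_{H^1}^2 = 83/15 + 4/3 = 103/15.


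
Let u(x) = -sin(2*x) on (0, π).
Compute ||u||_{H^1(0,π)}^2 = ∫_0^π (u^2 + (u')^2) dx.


||u||_{H^1(0,π)}^2 = 5*π/2

u'(x) = -2*cos(2*x).
Expand u² and (u')² and integrate term by term on (0, π), using: for integers n ≥ 1, ∫_0^π sin²(nx) dx = ∫_0^π cos²(nx) dx = π/2; for n ≠ n', ∫_0^π sin(nx)sin(n'x) dx = ∫_0^π cos(nx)cos(n'x) dx = 0; and by product-to-sum, ∫_0^π sin(nx)cos(n'x) dx = ½∫_0^π [sin((n+n')x) + sin((n−n')x)] dx, which is 0 when n+n' is even and 2n/(n²−n'²) when n+n' is odd (it need not vanish on (0, π)).
  u² squared terms: (-1)²·∫sin(2x)² dx = 1·π/2 = π/2.
  So ∫_0^π u² dx = π/2.
  (u')² squared terms: (-2)²·∫cos(2x)² dx = 4·π/2 = 2*π.
  So ∫_0^π (u')² dx = 2*π.
||u||_{H^1}^2 = (π/2) + (2*π) = 5*π/2.


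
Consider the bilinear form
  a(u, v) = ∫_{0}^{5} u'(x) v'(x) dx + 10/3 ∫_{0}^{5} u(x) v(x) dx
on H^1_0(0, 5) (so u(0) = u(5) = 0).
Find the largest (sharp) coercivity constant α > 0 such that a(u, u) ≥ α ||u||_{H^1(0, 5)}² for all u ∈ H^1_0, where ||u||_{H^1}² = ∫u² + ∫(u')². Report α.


α = 1

Coercivity of a(·,·) on H^1_0(0, 5) means a(u, u) ≥ α ||u||_{H^1}² for every u ∈ H^1_0.
The interval has length L = 5, and Poincaré/coercivity depend only on L. Here a(u, u) = ∫(u')² + (10/3)·∫u².
Here c = 10/3 ≥ 1, so a(u,u) = ∫(u')² + c∫u² ≥ ∫(u')² + ∫u² = ||u||_{H^1}², i.e. α = 1 works. No larger α is possible: a(u,u) ≥ α||u||_{H^1}² means (1−α)∫(u')² ≥ (α−c)∫u², and for the modes u_n = sin(nπ(x−x₀)/L) (x₀ the left endpoint) one has ∫u_n²/∫(u_n')² = (L/(nπ))² → 0, so a(u_n,u_n)/||u_n||_{H^1}² → 1. Hence the optimal constant is α = 1.
Therefore α = 1.


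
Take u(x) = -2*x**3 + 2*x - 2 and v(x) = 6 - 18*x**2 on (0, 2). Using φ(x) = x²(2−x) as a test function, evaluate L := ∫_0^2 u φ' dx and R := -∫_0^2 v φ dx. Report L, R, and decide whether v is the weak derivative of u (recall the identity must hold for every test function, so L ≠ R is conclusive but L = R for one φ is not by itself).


LHS = 152/15, RHS = 152/5. No, v is not the weak derivative of u.

u(x) = -2*x**3 + 2*x - 2, classical derivative u'(x) = 2 - 6*x**2.
φ(x) = x²(2−x), so φ'(x) = x*(4 - 3*x).
Note φ(0) = φ(2) = 0, so the boundary term u·φ vanishes.
LHS = ∫_0^2 u(x) φ'(x) dx = ∫_0^2 (6*x^5 - 8*x^4 - 6*x^3 + 14*x^2 - 8*x) dx. Term by term:
  ∫_0^2 6*x^5 dx = 64;  ∫_0^2 -8*x^4 dx = -256/5;  ∫_0^2 -6*x^3 dx = -24;
  ∫_0^2 14*x^2 dx = 112/3;  ∫_0^2 -8*x dx = -16.
Sum: 64 − 256/5 − 24 + 112/3 − 16 = 152/15.
So LHS = 152/15.
∫_0^2 v(x) φ(x) dx = ∫_0^2 (18*x^5 - 36*x^4 - 6*x^3 + 12*x^2) dx. Term by term:
  ∫_0^2 18*x^5 dx = 192;  ∫_0^2 -36*x^4 dx = -1152/5;  ∫_0^2 -6*x^3 dx = -24;
  ∫_0^2 12*x^2 dx = 32.
Sum: 192 − 1152/5 − 24 + 32 = -152/5.
So RHS = -∫_0^2 v(x) φ(x) dx = 152/5.
LHS − RHS = -304/15 ≠ 0, so the identity fails.
(For a valid weak derivative the identity must hold for EVERY test function, in particular this one. The failure shows v is NOT the weak derivative of u.)
Correct weak derivative would be u'(x) = 2 - 6*x**2.


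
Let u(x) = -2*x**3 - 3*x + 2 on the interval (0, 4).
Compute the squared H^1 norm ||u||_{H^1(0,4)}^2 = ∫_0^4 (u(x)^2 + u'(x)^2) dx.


||u||_{H^1}^2 = 685884/35

The H^1 norm (squared) on an interval (0, L) is
  ||u||_{H^1}^2 = ∫_0^L u(x)^2 dx + ∫_0^L u'(x)^2 dx.
Compute u'(x) = -6*x**2 - 3.
Then u(x)^2 = 4*x**6 + 12*x**4 - 8*x**3 + 9*x**2 - 12*x + 4 and u'(x)^2 = 36*x**4 + 36*x**2 + 9.
Integrate each monomial from 0 to 4 using ∫_0^4 c·x^n dx = c·4^(n+1)/(n+1):
  ∫_0^4 u(x)^2 dx = ∫_0^4 (4*x^6 + 12*x^4 - 8*x^3 + 9*x^2 - 12*x + 4) dx. Term by term:
    ∫_0^4 4*x^6 dx = 65536/7;  ∫_0^4 12*x^4 dx = 12288/5;  ∫_0^4 -8*x^3 dx = -512;
    ∫_0^4 9*x^2 dx = 192;  ∫_0^4 -12*x dx = -96;  ∫_0^4 4 dx = 16.
  Sum: 65536/7 + 12288/5 − 512 + 192 − 96 + 16 = 399696/35.
  ∫_0^4 u'(x)^2 dx = ∫_0^4 (36*x^4 + 36*x^2 + 9) dx. Term by term:
    ∫_0^4 36*x^4 dx = 36864/5;  ∫_0^4 36*x^2 dx = 768;  ∫_0^4 9 dx = 36.
  Sum: 36864/5 + 768 + 36 = 40884/5.
Adding: ||u||_{H^1}^2 = 399696/35 + 40884/5 = 685884/35.


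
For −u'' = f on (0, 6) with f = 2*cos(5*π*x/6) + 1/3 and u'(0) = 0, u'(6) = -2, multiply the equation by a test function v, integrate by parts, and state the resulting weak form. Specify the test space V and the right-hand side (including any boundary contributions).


V = H^1(0, 6) (v unrestricted at boundary; u is determined up to an additive constant); weak form: ∫_0^6 u'v' dx = ∫_0^6 (2*cos(5*π*x/6) + 1/3) v dx − 2·v(6) for all v ∈ V.

Multiply both sides by a test function v and integrate from 0 to 6:
  ∫_0^6 −u''(x) v(x) dx = ∫_0^6 f(x) v(x) dx.
Integrate the LHS by parts once:
  ∫_0^6 −u'' v dx = −[u'(x) v(x)]_0^6 + ∫_0^6 u'(x) v'(x) dx.
Thus ∫_0^6 u'(x) v'(x) dx = ∫_0^6 f(x) v(x) dx + [u'(x) v(x)]_0^6.
Choose V so that boundary terms are either known or forced to vanish.
u has inhomogeneous Neumann u'(0) = 0, u'(6) = -2. [u' v]_0^6 = (-2)·v(6) − (0)·v(0) = − 2·v(6). Take V = H^1(0, 6); boundary term becomes part of RHS.
Weak formulation: find u (satisfying any essential BC) such that ∫_0^6 u'(x) v'(x) dx = ∫_0^6 f v dx − 2·v(6) for all v ∈ V (Neumann data are natural BCs: they enter the RHS as boundary terms).
Substituting f(x) = 2*cos(5*π*x/6) + 1/3, the right-hand side is ∫_0^6 (2*cos(5*π*x/6) + 1/3) v dx − 2·v(6).
Compatibility check (pure Neumann): taking v ≡ 1 ∈ V gives 0 = ∫_0^6 f dx + (-2) − (0), i.e. ∫_0^6 f dx must equal u'(0) − u'(6) = 2. Indeed ∫_0^6 (2*cos(5*π*x/6) + 1/3) dx = 2, so the data are compatible. The solution is then unique only up to an additive constant (fix it e.g. by requiring ∫_0^6 u dx = 0).


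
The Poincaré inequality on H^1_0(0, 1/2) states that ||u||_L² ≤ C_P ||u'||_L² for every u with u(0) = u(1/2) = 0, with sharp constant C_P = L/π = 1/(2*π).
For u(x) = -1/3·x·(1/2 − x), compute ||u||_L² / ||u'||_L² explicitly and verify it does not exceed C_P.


||u||_L² / ||u'||_L² = sqrt(10)/20 < C_P = 1/(2*π).

u(x) = -1/3·x·(1/2 − x), so u'(x) = 2*x/3 - 1/6.
u(x) = -1/3·x·(1/2 − x) vanishes at x = 0 and x = 1/2, so u ∈ H^1_0(0, 1/2). Differentiate via the product rule and integrate the resulting polynomials term by term.
  ∫_0^1/2 u² dx = ∫_0^1/2 (x^4/9 - x^3/9 + x^2/36) dx. Term by term:
    ∫_0^1/2 x^4/9 dx = 1/1440;  ∫_0^1/2 -x^3/9 dx = -1/576;  ∫_0^1/2 x^2/36 dx = 1/864.
  Sum: 1/1440 − 1/576 + 1/864 = 1/8640.
  ∫_0^1/2 (u')² dx = ∫_0^1/2 (4*x^2/9 - 2*x/9 + 1/36) dx. Term by term:
    ∫_0^1/2 4*x^2/9 dx = 1/54;  ∫_0^1/2 -2*x/9 dx = -1/36;  ∫_0^1/2 1/36 dx = 1/72.
  Sum: 1/54 − 1/36 + 1/72 = 1/216.
∫_0^1/2 u² dx = 1/8640, so ||u||_L² = sqrt(15)/360.
∫_0^1/2 (u')² dx = 1/216, so ||u'||_L² = sqrt(6)/36.
Ratio ||u||_L² / ||u'||_L² = sqrt(10)/20.
Sharp Poincaré constant on H^1_0(0, 1/2) is C_P = L/π = 1/(2*π), achieved by sin(2*π·x).
A polynomial bump cannot attain the sharp Poincaré constant (only the first sine eigenfunction does), so the ratio is strictly less than C_P, consistent with ||u||_L² ≤ C_P ||u'||_L².


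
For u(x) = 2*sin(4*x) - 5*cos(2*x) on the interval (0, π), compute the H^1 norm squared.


||u||_{H^1(0,π)}^2 = 193*π/2

u'(x) = 10*sin(2*x) + 8*cos(4*x).
Expand u² and (u')² and integrate term by term on (0, π), using: for integers n ≥ 1, ∫_0^π sin²(nx) dx = ∫_0^π cos²(nx) dx = π/2; for n ≠ n', ∫_0^π sin(nx)sin(n'x) dx = ∫_0^π cos(nx)cos(n'x) dx = 0; and by product-to-sum, ∫_0^π sin(nx)cos(n'x) dx = ½∫_0^π [sin((n+n')x) + sin((n−n')x)] dx, which is 0 when n+n' is even and 2n/(n²−n'²) when n+n' is odd (it need not vanish on (0, π)).
  u² squared terms: (-5)²·∫cos(2x)² dx = 25·π/2 = 25*π/2;  (2)²·∫sin(4x)² dx = 4·π/2 = 2*π.
  u² cross terms: 2·(-5)·(2)·∫cos(2x)·sin(4x) dx = -20·(0) = 0.
  So ∫_0^π u² dx = 25*π/2 + 2*π + 0 = 29*π/2.
  (u')² squared terms: (8)²·∫cos(4x)² dx = 64·π/2 = 32*π;  (10)²·∫sin(2x)² dx = 100·π/2 = 50*π.
  (u')² cross terms: 2·(8)·(10)·∫cos(4x)·sin(2x) dx = 160·(0) = 0.
  So ∫_0^π (u')² dx = 32*π + 50*π + 0 = 82*π.
||u||_{H^1}^2 = (29*π/2) + (82*π) = 193*π/2.


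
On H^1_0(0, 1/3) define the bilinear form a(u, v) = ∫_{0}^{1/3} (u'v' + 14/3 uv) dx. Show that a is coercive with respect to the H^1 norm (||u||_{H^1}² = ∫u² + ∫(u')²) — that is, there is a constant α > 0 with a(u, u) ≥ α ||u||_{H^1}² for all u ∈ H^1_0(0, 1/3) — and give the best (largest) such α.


α = 1

Coercivity of a(·,·) on H^1_0(0, 1/3) means a(u, u) ≥ α ||u||_{H^1}² for every u ∈ H^1_0.
The interval has length L = 1/3, and Poincaré/coercivity depend only on L. Here a(u, u) = ∫(u')² + (14/3)·∫u².
Here c = 14/3 ≥ 1, so a(u,u) = ∫(u')² + c∫u² ≥ ∫(u')² + ∫u² = ||u||_{H^1}², i.e. α = 1 works. No larger α is possible: a(u,u) ≥ α||u||_{H^1}² means (1−α)∫(u')² ≥ (α−c)∫u², and for the modes u_n = sin(nπ(x−x₀)/L) (x₀ the left endpoint) one has ∫u_n²/∫(u_n')² = (L/(nπ))² → 0, so a(u_n,u_n)/||u_n||_{H^1}² → 1. Hence the optimal constant is α = 1.
Therefore α = 1.


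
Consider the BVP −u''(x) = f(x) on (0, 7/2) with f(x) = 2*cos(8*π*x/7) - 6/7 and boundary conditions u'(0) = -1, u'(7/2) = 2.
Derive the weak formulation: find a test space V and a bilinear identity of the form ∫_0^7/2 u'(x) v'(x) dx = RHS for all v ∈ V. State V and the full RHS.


V = H^1(0, 7/2) (v unrestricted at boundary; u is determined up to an additive constant); weak form: ∫_0^7/2 u'v' dx = ∫_0^7/2 (2*cos(8*π*x/7) - 6/7) v dx + 2·v(7/2) + v(0) for all v ∈ V.

Multiply both sides by a test function v and integrate from 0 to 7/2:
  ∫_0^7/2 −u''(x) v(x) dx = ∫_0^7/2 f(x) v(x) dx.
Integrate the LHS by parts once:
  ∫_0^7/2 −u'' v dx = −[u'(x) v(x)]_0^7/2 + ∫_0^7/2 u'(x) v'(x) dx.
Thus ∫_0^7/2 u'(x) v'(x) dx = ∫_0^7/2 f(x) v(x) dx + [u'(x) v(x)]_0^7/2.
Choose V so that boundary terms are either known or forced to vanish.
u has inhomogeneous Neumann u'(0) = -1, u'(7/2) = 2. [u' v]_0^7/2 = (2)·v(7/2) − (-1)·v(0) = 2·v(7/2) + v(0). Take V = H^1(0, 7/2); boundary term becomes part of RHS.
Weak formulation: find u (satisfying any essential BC) such that ∫_0^7/2 u'(x) v'(x) dx = ∫_0^7/2 f v dx + 2·v(7/2) + v(0) for all v ∈ V (Neumann data are natural BCs: they enter the RHS as boundary terms).
Substituting f(x) = 2*cos(8*π*x/7) - 6/7, the right-hand side is ∫_0^7/2 (2*cos(8*π*x/7) - 6/7) v dx + 2·v(7/2) + v(0).
Compatibility check (pure Neumann): taking v ≡ 1 ∈ V gives 0 = ∫_0^7/2 f dx + (2) − (-1), i.e. ∫_0^7/2 f dx must equal u'(0) − u'(7/2) = -3. Indeed ∫_0^7/2 (2*cos(8*π*x/7) - 6/7) dx = -3, so the data are compatible. The solution is then unique only up to an additive constant (fix it e.g. by requiring ∫_0^7/2 u dx = 0).


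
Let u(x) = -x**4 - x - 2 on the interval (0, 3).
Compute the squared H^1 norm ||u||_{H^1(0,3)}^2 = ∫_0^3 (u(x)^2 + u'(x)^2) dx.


||u||_{H^1}^2 = 273954/35

The H^1 norm (squared) on an interval (0, L) is
  ||u||_{H^1}^2 = ∫_0^L u(x)^2 dx + ∫_0^L u'(x)^2 dx.
Compute u'(x) = -4*x**3 - 1.
Then u(x)^2 = x**8 + 2*x**5 + 4*x**4 + x**2 + 4*x + 4 and u'(x)^2 = 16*x**6 + 8*x**3 + 1.
Integrate each monomial from 0 to 3 using ∫_0^3 c·x^n dx = c·3^(n+1)/(n+1):
  ∫_0^3 u(x)^2 dx = ∫_0^3 (x^8 + 2*x^5 + 4*x^4 + x^2 + 4*x + 4) dx. Term by term:
    ∫_0^3 x^8 dx = 2187;  ∫_0^3 2*x^5 dx = 243;  ∫_0^3 4*x^4 dx = 972/5;
    ∫_0^3 x^2 dx = 9;  ∫_0^3 4*x dx = 18;  ∫_0^3 4 dx = 12.
  Sum: 2187 + 243 + 972/5 + 9 + 18 + 12 = 13317/5.
  ∫_0^3 u'(x)^2 dx = ∫_0^3 (16*x^6 + 8*x^3 + 1) dx. Term by term:
    ∫_0^3 16*x^6 dx = 34992/7;  ∫_0^3 8*x^3 dx = 162;  ∫_0^3 1 dx = 3.
  Sum: 34992/7 + 162 + 3 = 36147/7.
Adding: ||u||_{H^1}^2 = 13317/5 + 36147/7 = 273954/35.


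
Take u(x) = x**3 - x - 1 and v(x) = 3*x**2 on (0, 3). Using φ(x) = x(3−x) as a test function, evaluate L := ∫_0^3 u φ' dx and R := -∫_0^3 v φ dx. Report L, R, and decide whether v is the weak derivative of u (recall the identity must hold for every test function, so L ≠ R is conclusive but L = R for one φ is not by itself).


LHS = -639/20, RHS = -729/20. No, v is not the weak derivative of u.

u(x) = x**3 - x - 1, classical derivative u'(x) = 3*x**2 - 1.
φ(x) = x(3−x), so φ'(x) = 3 - 2*x.
Note φ(0) = φ(3) = 0, so the boundary term u·φ vanishes.
LHS = ∫_0^3 u(x) φ'(x) dx = ∫_0^3 (-2*x^4 + 3*x^3 + 2*x^2 - x - 3) dx. Term by term:
  ∫_0^3 -2*x^4 dx = -486/5;  ∫_0^3 3*x^3 dx = 243/4;  ∫_0^3 2*x^2 dx = 18;
  ∫_0^3 -x dx = -9/2;  ∫_0^3 -3 dx = -9.
Sum: -486/5 + 243/4 + 18 − 9/2 − 9 = -639/20.
So LHS = -639/20.
∫_0^3 v(x) φ(x) dx = ∫_0^3 (-3*x^4 + 9*x^3) dx. Term by term:
  ∫_0^3 -3*x^4 dx = -729/5;  ∫_0^3 9*x^3 dx = 729/4.
Sum: -729/5 + 729/4 = 729/20.
So RHS = -∫_0^3 v(x) φ(x) dx = -729/20.
LHS − RHS = 9/2 ≠ 0, so the identity fails.
(For a valid weak derivative the identity must hold for EVERY test function, in particular this one. The failure shows v is NOT the weak derivative of u.)
Correct weak derivative would be u'(x) = 3*x**2 - 1.


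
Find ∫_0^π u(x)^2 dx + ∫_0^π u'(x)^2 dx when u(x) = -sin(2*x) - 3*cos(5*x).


||u||_{H^1(0,π)}^2 = -208/7 + 239*π/2

u'(x) = 15*sin(5*x) - 2*cos(2*x).
Expand u² and (u')² and integrate term by term on (0, π), using: for integers n ≥ 1, ∫_0^π sin²(nx) dx = ∫_0^π cos²(nx) dx = π/2; for n ≠ n', ∫_0^π sin(nx)sin(n'x) dx = ∫_0^π cos(nx)cos(n'x) dx = 0; and by product-to-sum, ∫_0^π sin(nx)cos(n'x) dx = ½∫_0^π [sin((n+n')x) + sin((n−n')x)] dx, which is 0 when n+n' is even and 2n/(n²−n'²) when n+n' is odd (it need not vanish on (0, π)).
  u² squared terms: (-1)²·∫sin(2x)² dx = 1·π/2 = π/2;  (-3)²·∫cos(5x)² dx = 9·π/2 = 9*π/2.
  u² cross terms: 2·(-1)·(-3)·∫sin(2x)·cos(5x) dx = 6·(-4/21) = -8/7.
  So ∫_0^π u² dx = π/2 + 9*π/2 − 8/7 = -8/7 + 5*π.
  (u')² squared terms: (-2)²·∫cos(2x)² dx = 4·π/2 = 2*π;  (15)²·∫sin(5x)² dx = 225·π/2 = 225*π/2.
  (u')² cross terms: 2·(-2)·(15)·∫cos(2x)·sin(5x) dx = -60·(10/21) = -200/7.
  So ∫_0^π (u')² dx = 2*π + 225*π/2 − 200/7 = -200/7 + 229*π/2.
||u||_{H^1}^2 = (-8/7 + 5*π) + (-200/7 + 229*π/2) = -208/7 + 239*π/2.


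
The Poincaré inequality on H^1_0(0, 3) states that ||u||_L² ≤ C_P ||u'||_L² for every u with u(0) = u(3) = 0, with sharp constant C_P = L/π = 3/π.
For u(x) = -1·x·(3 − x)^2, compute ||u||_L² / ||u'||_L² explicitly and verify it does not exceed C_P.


||u||_L² / ||u'||_L² = 3*sqrt(14)/14 < C_P = 3/π.

u(x) = -1·x·(3 − x)^2, so u'(x) = 3*(1 - x)*(x - 3).
u(x) = -1·x·(3 − x)^2 vanishes at x = 0 and x = 3, so u ∈ H^1_0(0, 3). Differentiate via the product rule and integrate the resulting polynomials term by term.
  ∫_0^3 u² dx = ∫_0^3 (x^6 - 12*x^5 + 54*x^4 - 108*x^3 + 81*x^2) dx. Term by term:
    ∫_0^3 x^6 dx = 2187/7;  ∫_0^3 -12*x^5 dx = -1458;  ∫_0^3 54*x^4 dx = 13122/5;
    ∫_0^3 -108*x^3 dx = -2187;  ∫_0^3 81*x^2 dx = 729.
  Sum: 2187/7 − 1458 + 13122/5 − 2187 + 729 = 729/35.
  ∫_0^3 (u')² dx = ∫_0^3 (9*x^4 - 72*x^3 + 198*x^2 - 216*x + 81) dx. Term by term:
    ∫_0^3 9*x^4 dx = 2187/5;  ∫_0^3 -72*x^3 dx = -1458;  ∫_0^3 198*x^2 dx = 1782;
    ∫_0^3 -216*x dx = -972;  ∫_0^3 81 dx = 243.
  Sum: 2187/5 − 1458 + 1782 − 972 + 243 = 162/5.
∫_0^3 u² dx = 729/35, so ||u||_L² = 27*sqrt(35)/35.
∫_0^3 (u')² dx = 162/5, so ||u'||_L² = 9*sqrt(10)/5.
Ratio ||u||_L² / ||u'||_L² = 3*sqrt(14)/14.
Sharp Poincaré constant on H^1_0(0, 3) is C_P = L/π = 3/π, achieved by sin(π/3·x).
A polynomial bump cannot attain the sharp Poincaré constant (only the first sine eigenfunction does), so the ratio is strictly less than C_P, consistent with ||u||_L² ≤ C_P ||u'||_L².


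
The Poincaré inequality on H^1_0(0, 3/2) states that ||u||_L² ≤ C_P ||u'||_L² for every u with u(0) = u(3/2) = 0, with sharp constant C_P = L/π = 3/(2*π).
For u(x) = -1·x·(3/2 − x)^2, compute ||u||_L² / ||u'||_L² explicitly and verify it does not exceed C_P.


||u||_L² / ||u'||_L² = 3*sqrt(14)/28 < C_P = 3/(2*π).

u(x) = -1·x·(3/2 − x)^2, so u'(x) = -3*x^2 + 6*x - 9/4.
u(x) = -1·x·(3/2 − x)^2 vanishes at x = 0 and x = 3/2, so u ∈ H^1_0(0, 3/2). Differentiate via the product rule and integrate the resulting polynomials term by term.
  ∫_0^3/2 u² dx = ∫_0^3/2 (x^6 - 6*x^5 + 27*x^4/2 - 27*x^3/2 + 81*x^2/16) dx. Term by term:
    ∫_0^3/2 x^6 dx = 2187/896;  ∫_0^3/2 -6*x^5 dx = -729/64;  ∫_0^3/2 27*x^4/2 dx = 6561/320;
    ∫_0^3/2 -27*x^3/2 dx = -2187/128;  ∫_0^3/2 81*x^2/16 dx = 729/128.
  Sum: 2187/896 − 729/64 + 6561/320 − 2187/128 + 729/128 = 729/4480.
  ∫_0^3/2 (u')² dx = ∫_0^3/2 (9*x^4 - 36*x^3 + 99*x^2/2 - 27*x + 81/16) dx. Term by term:
    ∫_0^3/2 9*x^4 dx = 2187/160;  ∫_0^3/2 -36*x^3 dx = -729/16;  ∫_0^3/2 99*x^2/2 dx = 891/16;
    ∫_0^3/2 -27*x dx = -243/8;  ∫_0^3/2 81/16 dx = 243/32.
  Sum: 2187/160 − 729/16 + 891/16 − 243/8 + 243/32 = 81/80.
∫_0^3/2 u² dx = 729/4480, so ||u||_L² = 27*sqrt(70)/560.
∫_0^3/2 (u')² dx = 81/80, so ||u'||_L² = 9*sqrt(5)/20.
Ratio ||u||_L² / ||u'||_L² = 3*sqrt(14)/28.
Sharp Poincaré constant on H^1_0(0, 3/2) is C_P = L/π = 3/(2*π), achieved by sin(2*π/3·x).
A polynomial bump cannot attain the sharp Poincaré constant (only the first sine eigenfunction does), so the ratio is strictly less than C_P, consistent with ||u||_L² ≤ C_P ||u'||_L².


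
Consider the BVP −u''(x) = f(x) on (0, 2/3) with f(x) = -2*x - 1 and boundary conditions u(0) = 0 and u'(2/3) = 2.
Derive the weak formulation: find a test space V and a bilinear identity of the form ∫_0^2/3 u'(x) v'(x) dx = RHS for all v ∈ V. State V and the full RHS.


V = {v ∈ H^1(0, 2/3) : v(0) = 0} (test functions vanish at x = 0 where u is specified); weak form: ∫_0^2/3 u'v' dx = ∫_0^2/3 (-2*x - 1) v dx + 2·v(2/3) for all v ∈ V.

Multiply both sides by a test function v and integrate from 0 to 2/3:
  ∫_0^2/3 −u''(x) v(x) dx = ∫_0^2/3 f(x) v(x) dx.
Integrate the LHS by parts once:
  ∫_0^2/3 −u'' v dx = −[u'(x) v(x)]_0^2/3 + ∫_0^2/3 u'(x) v'(x) dx.
Thus ∫_0^2/3 u'(x) v'(x) dx = ∫_0^2/3 f(x) v(x) dx + [u'(x) v(x)]_0^2/3.
Choose V so that boundary terms are either known or forced to vanish.
Mixed BC: u(0) = 0 (Dirichlet) and u'(2/3) = 2 (Neumann). Define V = {v ∈ H^1(0, 2/3) : v(0) = 0}. Then [u' v]_0^2/3 = u'(2/3)·v(2/3) − u'(0)·0 = 2·v(2/3).
Weak formulation: find u (satisfying any essential BC) such that ∫_0^2/3 u'(x) v'(x) dx = ∫_0^2/3 f v dx + 2·v(2/3) for all v ∈ V (Dirichlet at 0 absorbed into V; Neumann datum at x = 2/3 contributes the boundary term).
Substituting f(x) = -2*x - 1, the right-hand side is ∫_0^2/3 (-2*x - 1) v dx + 2·v(2/3).


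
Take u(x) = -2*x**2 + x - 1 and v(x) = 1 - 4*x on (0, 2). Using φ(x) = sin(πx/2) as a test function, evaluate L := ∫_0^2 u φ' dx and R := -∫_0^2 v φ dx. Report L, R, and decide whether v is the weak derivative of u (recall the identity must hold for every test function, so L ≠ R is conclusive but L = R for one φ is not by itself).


LHS = 12/π, RHS = 12/π. Yes, v = u' weakly.

u(x) = -2*x**2 + x - 1, classical derivative u'(x) = 1 - 4*x.
φ(x) = sin(πx/2), so φ'(x) = π*cos(π*x/2)/2.
Note φ(0) = φ(2) = 0, so the boundary term u·φ vanishes.
LHS = ∫_0^2 u(x) φ'(x) dx = ∫_0^2 (-π*x^2*cos(π*x/2) + π*x*cos(π*x/2)/2 - π*cos(π*x/2)/2) dx. Term by term:
  ∫_0^2 -π*cos(π*x/2)/2 dx = 0;  ∫_0^2 π*x*cos(π*x/2)/2 dx = -4/π;  ∫_0^2 -π*x^2*cos(π*x/2) dx = 16/π.
Sum: 0 − 4/π + 16/π = 12/π.
So LHS = 12/π.
∫_0^2 v(x) φ(x) dx = ∫_0^2 (-4*x*sin(π*x/2) + sin(π*x/2)) dx. Term by term:
  ∫_0^2 -4*x*sin(π*x/2) dx = -16/π;  ∫_0^2 sin(π*x/2) dx = 4/π.
Sum: -16/π + 4/π = -12/π.
So RHS = -∫_0^2 v(x) φ(x) dx = 12/π.
LHS = RHS, so the identity holds for this test φ.
Moreover u is smooth here and v(x) = u'(x) = 1 - 4*x pointwise, so the identity holds for every test function. Hence v is the weak derivative of u.


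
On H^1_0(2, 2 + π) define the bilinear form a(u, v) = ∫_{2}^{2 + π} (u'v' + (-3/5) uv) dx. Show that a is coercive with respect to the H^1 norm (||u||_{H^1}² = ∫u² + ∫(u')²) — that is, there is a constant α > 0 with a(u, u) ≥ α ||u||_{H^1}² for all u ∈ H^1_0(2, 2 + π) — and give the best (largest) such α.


α = 1/5

Coercivity of a(·,·) on H^1_0(2, 2 + π) means a(u, u) ≥ α ||u||_{H^1}² for every u ∈ H^1_0.
The interval has length L = π, and Poincaré/coercivity depend only on L. Here a(u, u) = ∫(u')² + (-3/5)·∫u².
Here c = -3/5 < 0 with |c| < (π/L)² = 1, so coercivity still holds. The condition a(u,u) ≥ α||u||_{H^1}² reads (1−α)∫(u')² ≥ (α−c)∫u². Any admissible α is ≤ 1 (rapidly oscillating u have ∫u²/∫(u')² → 0), and α = 1 would force 0 ≥ (1−c)∫u², impossible since c < 1; so 1−α > 0. By the sharp Poincaré inequality on H^1_0 of an interval of length L, ∫(u')² ≥ (π/L)²∫u² with equality for the first sine mode sin(π(x−x₀)/L) (x₀ the left endpoint), so the inequality holds for all u iff (1−α)(π/L)² ≥ α − c, i.e. α ≤ ((π/L)² + c)/((π/L)² + 1) = (1 + c(L/π)²)/(1 + (L/π)²). (Direct route, valid since c ≤ 0: Poincaré gives c∫u² ≥ c(L/π)²∫(u')², so a(u,u) ≥ (1 + c(L/π)²)∫(u')², while ||u||_{H^1}² ≤ (1 + (L/π)²)∫(u')²; dividing yields the same α.) With (π/L)² = 1 and c = -3/5, the largest admissible constant is α = ((π/L)² + c)/((π/L)² + 1).
Simplifying, α = 1/5.


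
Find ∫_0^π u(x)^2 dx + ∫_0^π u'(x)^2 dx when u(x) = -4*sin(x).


||u||_{H^1(0,π)}^2 = 16*π

u'(x) = -4*cos(x).
Expand u² and (u')² and integrate term by term on (0, π), using: for integers n ≥ 1, ∫_0^π sin²(nx) dx = ∫_0^π cos²(nx) dx = π/2; for n ≠ n', ∫_0^π sin(nx)sin(n'x) dx = ∫_0^π cos(nx)cos(n'x) dx = 0; and by product-to-sum, ∫_0^π sin(nx)cos(n'x) dx = ½∫_0^π [sin((n+n')x) + sin((n−n')x)] dx, which is 0 when n+n' is even and 2n/(n²−n'²) when n+n' is odd (it need not vanish on (0, π)).
  u² squared terms: (-4)²·∫sin(x)² dx = 16·π/2 = 8*π.
  So ∫_0^π u² dx = 8*π.
  (u')² squared terms: (-4)²·∫cos(x)² dx = 16·π/2 = 8*π.
  So ∫_0^π (u')² dx = 8*π.
||u||_{H^1}^2 = (8*π) + (8*π) = 16*π.


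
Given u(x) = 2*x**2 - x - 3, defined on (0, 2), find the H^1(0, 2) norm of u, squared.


||u||_{H^1}^2 = 584/15

The H^1 norm (squared) on an interval (0, L) is
  ||u||_{H^1}^2 = ∫_0^L u(x)^2 dx + ∫_0^L u'(x)^2 dx.
Compute u'(x) = 4*x - 1.
Then u(x)^2 = 4*x**4 - 4*x**3 - 11*x**2 + 6*x + 9 and u'(x)^2 = 16*x**2 - 8*x + 1.
Integrate each monomial from 0 to 2 using ∫_0^2 c·x^n dx = c·2^(n+1)/(n+1):
  ∫_0^2 u(x)^2 dx = ∫_0^2 (4*x^4 - 4*x^3 - 11*x^2 + 6*x + 9) dx. Term by term:
    ∫_0^2 4*x^4 dx = 128/5;  ∫_0^2 -4*x^3 dx = -16;  ∫_0^2 -11*x^2 dx = -88/3;
    ∫_0^2 6*x dx = 12;  ∫_0^2 9 dx = 18.
  Sum: 128/5 − 16 − 88/3 + 12 + 18 = 154/15.
  ∫_0^2 u'(x)^2 dx = ∫_0^2 (16*x^2 - 8*x + 1) dx. Term by term:
    ∫_0^2 16*x^2 dx = 128/3;  ∫_0^2 -8*x dx = -16;  ∫_0^2 1 dx = 2.
  Sum: 128/3 − 16 + 2 = 86/3.
Adding: ||u||_{H^1}^2 = 154/15 + 86/3 = 584/15.


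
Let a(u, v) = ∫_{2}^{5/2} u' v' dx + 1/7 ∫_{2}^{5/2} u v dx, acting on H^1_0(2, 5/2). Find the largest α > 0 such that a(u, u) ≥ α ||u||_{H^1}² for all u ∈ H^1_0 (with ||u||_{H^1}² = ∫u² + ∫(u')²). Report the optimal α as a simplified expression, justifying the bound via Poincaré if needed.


α = (1 + 28*π^2)/(7*(1 + 4*π^2))

Coercivity of a(·,·) on H^1_0(2, 5/2) means a(u, u) ≥ α ||u||_{H^1}² for every u ∈ H^1_0.
The interval has length L = 1/2, and Poincaré/coercivity depend only on L. Here a(u, u) = ∫(u')² + (1/7)·∫u².
Here 0 < c = 1/7 < 1. The condition a(u,u) ≥ α||u||_{H^1}² reads (1−α)∫(u')² ≥ (α−c)∫u². Any admissible α is ≤ 1 (rapidly oscillating u have ∫u²/∫(u')² → 0), and α = 1 would force 0 ≥ (1−c)∫u², impossible since c < 1; so 1−α > 0. By the sharp Poincaré inequality on H^1_0 of an interval of length L, ∫(u')² ≥ (π/L)²∫u² with equality for the first sine mode sin(π(x−x₀)/L) (x₀ the left endpoint), so the inequality holds for all u iff (1−α)(π/L)² ≥ α − c, i.e. α ≤ ((π/L)² + c)/((π/L)² + 1) = (1 + c(L/π)²)/(1 + (L/π)²). With (π/L)² = 4*π^2 and c = 1/7, the largest admissible constant is α = ((π/L)² + c)/((π/L)² + 1).
Simplifying, α = (1 + 28*π^2)/(7*(1 + 4*π^2)).


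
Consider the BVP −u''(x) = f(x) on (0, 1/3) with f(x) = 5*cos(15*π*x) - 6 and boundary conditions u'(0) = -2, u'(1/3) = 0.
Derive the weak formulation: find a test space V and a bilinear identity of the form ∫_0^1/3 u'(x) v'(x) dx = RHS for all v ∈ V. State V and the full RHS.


V = H^1(0, 1/3) (v unrestricted at boundary; u is determined up to an additive constant); weak form: ∫_0^1/3 u'v' dx = ∫_0^1/3 (5*cos(15*π*x) - 6) v dx + 2·v(0) for all v ∈ V.

Multiply both sides by a test function v and integrate from 0 to 1/3:
  ∫_0^1/3 −u''(x) v(x) dx = ∫_0^1/3 f(x) v(x) dx.
Integrate the LHS by parts once:
  ∫_0^1/3 −u'' v dx = −[u'(x) v(x)]_0^1/3 + ∫_0^1/3 u'(x) v'(x) dx.
Thus ∫_0^1/3 u'(x) v'(x) dx = ∫_0^1/3 f(x) v(x) dx + [u'(x) v(x)]_0^1/3.
Choose V so that boundary terms are either known or forced to vanish.
u has inhomogeneous Neumann u'(0) = -2, u'(1/3) = 0. [u' v]_0^1/3 = (0)·v(1/3) − (-2)·v(0) = 2·v(0). Take V = H^1(0, 1/3); boundary term becomes part of RHS.
Weak formulation: find u (satisfying any essential BC) such that ∫_0^1/3 u'(x) v'(x) dx = ∫_0^1/3 f v dx + 2·v(0) for all v ∈ V (Neumann data are natural BCs: they enter the RHS as boundary terms).
Substituting f(x) = 5*cos(15*π*x) - 6, the right-hand side is ∫_0^1/3 (5*cos(15*π*x) - 6) v dx + 2·v(0).
Compatibility check (pure Neumann): taking v ≡ 1 ∈ V gives 0 = ∫_0^1/3 f dx + (0) − (-2), i.e. ∫_0^1/3 f dx must equal u'(0) − u'(1/3) = -2. Indeed ∫_0^1/3 (5*cos(15*π*x) - 6) dx = -2, so the data are compatible. The solution is then unique only up to an additive constant (fix it e.g. by requiring ∫_0^1/3 u dx = 0).


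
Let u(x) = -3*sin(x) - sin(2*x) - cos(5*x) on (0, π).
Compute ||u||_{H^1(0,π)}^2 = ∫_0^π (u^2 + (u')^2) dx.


||u||_{H^1(0,π)}^2 = -208/21 + 49*π/2

u'(x) = 5*sin(5*x) - 3*cos(x) - 2*cos(2*x).
Expand u² and (u')² and integrate term by term on (0, π), using: for integers n ≥ 1, ∫_0^π sin²(nx) dx = ∫_0^π cos²(nx) dx = π/2; for n ≠ n', ∫_0^π sin(nx)sin(n'x) dx = ∫_0^π cos(nx)cos(n'x) dx = 0; and by product-to-sum, ∫_0^π sin(nx)cos(n'x) dx = ½∫_0^π [sin((n+n')x) + sin((n−n')x)] dx, which is 0 when n+n' is even and 2n/(n²−n'²) when n+n' is odd (it need not vanish on (0, π)).
  u² squared terms: (-1)²·∫cos(5x)² dx = 1·π/2 = π/2;  (-1)²·∫sin(2x)² dx = 1·π/2 = π/2;  (-3)²·∫sin(x)² dx = 9·π/2 = 9*π/2.
  u² cross terms: 2·(-1)·(-1)·∫cos(5x)·sin(2x) dx = 2·(-4/21) = -8/21;  2·(-1)·(-3)·∫cos(5x)·sin(x) dx = 6·(0) = 0;  2·(-1)·(-3)·∫sin(2x)·sin(x) dx = 6·(0) = 0.
  So ∫_0^π u² dx = π/2 + π/2 + 9*π/2 − 8/21 + 0 + 0 = -8/21 + 11*π/2.
  (u')² squared terms: (-3)²·∫cos(x)² dx = 9·π/2 = 9*π/2;  (-2)²·∫cos(2x)² dx = 4·π/2 = 2*π;  (5)²·∫sin(5x)² dx = 25·π/2 = 25*π/2.
  (u')² cross terms: 2·(-3)·(-2)·∫cos(x)·cos(2x) dx = 12·(0) = 0;  2·(-3)·(5)·∫cos(x)·sin(5x) dx = -30·(0) = 0;  2·(-2)·(5)·∫cos(2x)·sin(5x) dx = -20·(10/21) = -200/21.
  So ∫_0^π (u')² dx = 9*π/2 + 2*π + 25*π/2 + 0 + 0 − 200/21 = -200/21 + 19*π.
||u||_{H^1}^2 = (-8/21 + 11*π/2) + (-200/21 + 19*π) = -208/21 + 49*π/2.


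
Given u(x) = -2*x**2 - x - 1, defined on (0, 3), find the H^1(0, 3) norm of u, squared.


||u||_{H^1}^2 = 2577/5

The H^1 norm (squared) on an interval (0, L) is
  ||u||_{H^1}^2 = ∫_0^L u(x)^2 dx + ∫_0^L u'(x)^2 dx.
Compute u'(x) = -4*x - 1.
Then u(x)^2 = 4*x**4 + 4*x**3 + 5*x**2 + 2*x + 1 and u'(x)^2 = 16*x**2 + 8*x + 1.
Integrate each monomial from 0 to 3 using ∫_0^3 c·x^n dx = c·3^(n+1)/(n+1):
  ∫_0^3 u(x)^2 dx = ∫_0^3 (4*x^4 + 4*x^3 + 5*x^2 + 2*x + 1) dx. Term by term:
    ∫_0^3 4*x^4 dx = 972/5;  ∫_0^3 4*x^3 dx = 81;  ∫_0^3 5*x^2 dx = 45;
    ∫_0^3 2*x dx = 9;  ∫_0^3 1 dx = 3.
  Sum: 972/5 + 81 + 45 + 9 + 3 = 1662/5.
  ∫_0^3 u'(x)^2 dx = ∫_0^3 (16*x^2 + 8*x + 1) dx. Term by term:
    ∫_0^3 16*x^2 dx = 144;  ∫_0^3 8*x dx = 36;  ∫_0^3 1 dx = 3.
  Sum: 144 + 36 + 3 = 183.
Adding: ||u||_{H^1}^2 = 1662/5 + 183 = 2577/5.


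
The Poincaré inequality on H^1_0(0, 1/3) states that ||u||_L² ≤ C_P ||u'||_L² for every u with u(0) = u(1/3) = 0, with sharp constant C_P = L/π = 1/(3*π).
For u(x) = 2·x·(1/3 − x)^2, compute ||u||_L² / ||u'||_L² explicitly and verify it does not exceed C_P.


||u||_L² / ||u'||_L² = sqrt(14)/42 < C_P = 1/(3*π).

u(x) = 2·x·(1/3 − x)^2, so u'(x) = 6*x^2 - 8*x/3 + 2/9.
u(x) = 2·x·(1/3 − x)^2 vanishes at x = 0 and x = 1/3, so u ∈ H^1_0(0, 1/3). Differentiate via the product rule and integrate the resulting polynomials term by term.
  ∫_0^1/3 u² dx = ∫_0^1/3 (4*x^6 - 16*x^5/3 + 8*x^4/3 - 16*x^3/27 + 4*x^2/81) dx. Term by term:
    ∫_0^1/3 4*x^6 dx = 4/15309;  ∫_0^1/3 -16*x^5/3 dx = -8/6561;  ∫_0^1/3 8*x^4/3 dx = 8/3645;
    ∫_0^1/3 -16*x^3/27 dx = -4/2187;  ∫_0^1/3 4*x^2/81 dx = 4/6561.
  Sum: 4/15309 − 8/6561 + 8/3645 − 4/2187 + 4/6561 = 4/229635.
  ∫_0^1/3 (u')² dx = ∫_0^1/3 (36*x^4 - 32*x^3 + 88*x^2/9 - 32*x/27 + 4/81) dx. Term by term:
    ∫_0^1/3 36*x^4 dx = 4/135;  ∫_0^1/3 -32*x^3 dx = -8/81;  ∫_0^1/3 88*x^2/9 dx = 88/729;
    ∫_0^1/3 -32*x/27 dx = -16/243;  ∫_0^1/3 4/81 dx = 4/243.
  Sum: 4/135 − 8/81 + 88/729 − 16/243 + 4/243 = 8/3645.
∫_0^1/3 u² dx = 4/229635, so ||u||_L² = 2*sqrt(35)/2835.
∫_0^1/3 (u')² dx = 8/3645, so ||u'||_L² = 2*sqrt(10)/135.
Ratio ||u||_L² / ||u'||_L² = sqrt(14)/42.
Sharp Poincaré constant on H^1_0(0, 1/3) is C_P = L/π = 1/(3*π), achieved by sin(3*π·x).
A polynomial bump cannot attain the sharp Poincaré constant (only the first sine eigenfunction does), so the ratio is strictly less than C_P, consistent with ||u||_L² ≤ C_P ||u'||_L².


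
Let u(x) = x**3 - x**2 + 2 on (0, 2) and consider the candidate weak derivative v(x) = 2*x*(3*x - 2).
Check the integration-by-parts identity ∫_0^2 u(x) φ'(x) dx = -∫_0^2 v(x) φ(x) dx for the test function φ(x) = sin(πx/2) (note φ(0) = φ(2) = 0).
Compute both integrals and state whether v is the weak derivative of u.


LHS = -16/π + 96/π^3, RHS = -32/π + 192/π^3. No, v is not the weak derivative of u.

u(x) = x**3 - x**2 + 2, classical derivative u'(x) = 3*x**2 - 2*x.
φ(x) = sin(πx/2), so φ'(x) = π*cos(π*x/2)/2.
Note φ(0) = φ(2) = 0, so the boundary term u·φ vanishes.
LHS = ∫_0^2 u(x) φ'(x) dx = ∫_0^2 (π*x^3*cos(π*x/2)/2 - π*x^2*cos(π*x/2)/2 + π*cos(π*x/2)) dx. Term by term:
  ∫_0^2 π*cos(π*x/2) dx = 0;  ∫_0^2 π*x^3*cos(π*x/2)/2 dx = -24/π + 96/π^3;  ∫_0^2 -π*x^2*cos(π*x/2)/2 dx = 8/π.
Sum: 0 + -24/π + 96/π^3 + 8/π = -16/π + 96/π^3.
So LHS = -16/π + 96/π^3.
∫_0^2 v(x) φ(x) dx = ∫_0^2 (6*x^2*sin(π*x/2) - 4*x*sin(π*x/2)) dx. Term by term:
  ∫_0^2 -4*x*sin(π*x/2) dx = -16/π;  ∫_0^2 6*x^2*sin(π*x/2) dx = -192/π^3 + 48/π.
Sum: -16/π + -192/π^3 + 48/π = -192/π^3 + 32/π.
So RHS = -∫_0^2 v(x) φ(x) dx = -32/π + 192/π^3.
LHS − RHS = -96/π^3 + 16/π ≠ 0, so the identity fails.
(For a valid weak derivative the identity must hold for EVERY test function, in particular this one. The failure shows v is NOT the weak derivative of u.)
Correct weak derivative would be u'(x) = 3*x**2 - 2*x.


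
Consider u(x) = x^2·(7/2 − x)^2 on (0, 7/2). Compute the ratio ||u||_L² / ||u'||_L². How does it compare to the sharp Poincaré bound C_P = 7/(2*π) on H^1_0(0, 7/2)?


||u||_L² / ||u'||_L² = 7*sqrt(3)/12 < C_P = 7/(2*π).

u(x) = x^2·(7/2 − x)^2, so u'(x) = x*(2*x - 7)*(4*x - 7)/2.
u(x) = x^2·(7/2 − x)^2 vanishes at x = 0 and x = 7/2, so u ∈ H^1_0(0, 7/2). Differentiate via the product rule and integrate the resulting polynomials term by term.
  ∫_0^7/2 u² dx = ∫_0^7/2 (x^8 - 14*x^7 + 147*x^6/2 - 343*x^5/2 + 2401*x^4/16) dx. Term by term:
    ∫_0^7/2 x^8 dx = 40353607/4608;  ∫_0^7/2 -14*x^7 dx = -40353607/1024;  ∫_0^7/2 147*x^6/2 dx = 17294403/256;
    ∫_0^7/2 -343*x^5/2 dx = -40353607/768;  ∫_0^7/2 2401*x^4/16 dx = 40353607/2560.
  Sum: 40353607/4608 − 40353607/1024 + 17294403/256 − 40353607/768 + 40353607/2560 = 5764801/46080.
  ∫_0^7/2 (u')² dx = ∫_0^7/2 (16*x^6 - 168*x^5 + 637*x^4 - 1029*x^3 + 2401*x^2/4) dx. Term by term:
    ∫_0^7/2 16*x^6 dx = 117649/8;  ∫_0^7/2 -168*x^5 dx = -823543/16;  ∫_0^7/2 637*x^4 dx = 10706059/160;
    ∫_0^7/2 -1029*x^3 dx = -2470629/64;  ∫_0^7/2 2401*x^2/4 dx = 823543/96.
  Sum: 117649/8 − 823543/16 + 10706059/160 − 2470629/64 + 823543/96 = 117649/960.
∫_0^7/2 u² dx = 5764801/46080, so ||u||_L² = 2401*sqrt(5)/480.
∫_0^7/2 (u')² dx = 117649/960, so ||u'||_L² = 343*sqrt(15)/120.
Ratio ||u||_L² / ||u'||_L² = 7*sqrt(3)/12.
Sharp Poincaré constant on H^1_0(0, 7/2) is C_P = L/π = 7/(2*π), achieved by sin(2*π/7·x).
A polynomial bump cannot attain the sharp Poincaré constant (only the first sine eigenfunction does), so the ratio is strictly less than C_P, consistent with ||u||_L² ≤ C_P ||u'||_L².
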